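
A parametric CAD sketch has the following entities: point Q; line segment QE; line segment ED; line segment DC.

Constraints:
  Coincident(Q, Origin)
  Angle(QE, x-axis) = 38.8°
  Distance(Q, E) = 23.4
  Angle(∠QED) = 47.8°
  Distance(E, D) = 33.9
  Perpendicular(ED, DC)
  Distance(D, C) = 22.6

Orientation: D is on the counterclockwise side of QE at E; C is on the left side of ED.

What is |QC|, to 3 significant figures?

18.9

∠QED = 47.8°, so ED runs at 38.8° + (180° − 47.8°) = 171° from the x-axis; with |ED| = 33.9, D = E + 33.9·(cos 171°, sin 171°) = (-15.2, 20.0). ED ⟂ DC; with |DC| = 22.6 on the left of ED, C = D + 22.6·(-0.156, -0.988) = (-18.8, -2.36). Then |QC| = |C − Q| = 18.9.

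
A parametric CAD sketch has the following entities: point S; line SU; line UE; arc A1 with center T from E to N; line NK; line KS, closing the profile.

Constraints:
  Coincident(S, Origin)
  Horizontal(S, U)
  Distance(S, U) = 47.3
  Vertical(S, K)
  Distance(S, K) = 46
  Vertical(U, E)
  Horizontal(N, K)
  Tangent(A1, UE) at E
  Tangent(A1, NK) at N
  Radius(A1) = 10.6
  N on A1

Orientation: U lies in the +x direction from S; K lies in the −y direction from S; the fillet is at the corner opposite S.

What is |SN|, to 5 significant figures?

58.846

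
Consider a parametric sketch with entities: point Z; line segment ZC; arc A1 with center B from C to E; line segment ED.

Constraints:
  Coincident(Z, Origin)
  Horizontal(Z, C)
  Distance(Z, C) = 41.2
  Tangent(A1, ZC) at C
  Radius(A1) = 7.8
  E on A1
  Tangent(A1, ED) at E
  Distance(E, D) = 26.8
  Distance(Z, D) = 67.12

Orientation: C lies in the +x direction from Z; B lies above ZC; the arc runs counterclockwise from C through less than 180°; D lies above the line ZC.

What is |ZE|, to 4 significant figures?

48.09

Checks: |ZC| = 41.20 ✓; |BE| = 7.800 ✓; ∠(BE, ED) = 90.00° ✓; |ED| = 26.80 ✓; |ZD| = 67.12 ✓.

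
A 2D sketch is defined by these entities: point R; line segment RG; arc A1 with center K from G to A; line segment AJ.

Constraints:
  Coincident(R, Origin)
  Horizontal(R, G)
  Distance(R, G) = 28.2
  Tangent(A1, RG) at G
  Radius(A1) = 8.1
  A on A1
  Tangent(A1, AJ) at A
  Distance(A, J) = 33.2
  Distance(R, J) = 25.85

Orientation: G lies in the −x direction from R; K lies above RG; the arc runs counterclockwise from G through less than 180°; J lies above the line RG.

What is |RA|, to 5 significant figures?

22.601

R is at the origin; R and G share the same y with |RG| = 28.2 and G on the −x side, so G = (-28.200, 0.0000). The tangent condition forces KG to be normal to RG, so K = G + (0, 8.1) = (-28.200, 8.1000). Since KA ⟂ AJ (tangency), |KJ| = √(8.1² + 33.2²) = 34.174 regardless of where A sits on A1. So J lies on both circle(R, 25.85) and circle(K, 34.174); the above-RG intersection is J = (1.0146, 25.830). A is the foot of the tangent from J: A = (-22.476, 2.3688).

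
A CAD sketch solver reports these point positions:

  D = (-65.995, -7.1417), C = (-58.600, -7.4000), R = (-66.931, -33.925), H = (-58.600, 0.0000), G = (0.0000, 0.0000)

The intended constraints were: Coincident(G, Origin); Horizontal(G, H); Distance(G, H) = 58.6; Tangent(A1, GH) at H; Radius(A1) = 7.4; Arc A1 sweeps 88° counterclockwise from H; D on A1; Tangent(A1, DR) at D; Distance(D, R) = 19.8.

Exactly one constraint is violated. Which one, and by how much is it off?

Distance(D, R) = 19.8 — off by 7.00.

G = (0.00, 0.00) ✓; G.y = 0.00, H.y = 0.00 ✓; |GH| = 58.60 ✓; ∠(CH, HG) = 90.00° ✓; |CH| = 7.400 ✓; bearing(C→D) − bearing(C→H) = 88.00° ✓; |CD| = 7.400 ✓; ∠(CD, DR) = 90.00° ✓; |DR| = 26.80 ✗.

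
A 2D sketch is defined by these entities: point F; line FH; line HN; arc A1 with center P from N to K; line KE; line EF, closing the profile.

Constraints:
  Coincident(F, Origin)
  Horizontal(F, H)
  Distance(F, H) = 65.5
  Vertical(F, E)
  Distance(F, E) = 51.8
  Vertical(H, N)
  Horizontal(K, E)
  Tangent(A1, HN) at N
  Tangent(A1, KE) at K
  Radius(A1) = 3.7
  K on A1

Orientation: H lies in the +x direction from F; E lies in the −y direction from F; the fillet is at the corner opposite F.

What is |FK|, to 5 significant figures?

80.638

The virtual corner opposite F is at (65.500, -51.800). Tangency of A1 to HN means the radius PN is perpendicular to HN and tangency of A1 to KE means the radius PK is perpendicular to KE, with radius 3.7, so the center P sits 3.7 in from both sides at P = (61.800, -48.100). That places the tangent points at N = (65.500, -48.100) on HN and K = (61.800, -51.800) on KE. Then |FK| = |K − F| = 80.638.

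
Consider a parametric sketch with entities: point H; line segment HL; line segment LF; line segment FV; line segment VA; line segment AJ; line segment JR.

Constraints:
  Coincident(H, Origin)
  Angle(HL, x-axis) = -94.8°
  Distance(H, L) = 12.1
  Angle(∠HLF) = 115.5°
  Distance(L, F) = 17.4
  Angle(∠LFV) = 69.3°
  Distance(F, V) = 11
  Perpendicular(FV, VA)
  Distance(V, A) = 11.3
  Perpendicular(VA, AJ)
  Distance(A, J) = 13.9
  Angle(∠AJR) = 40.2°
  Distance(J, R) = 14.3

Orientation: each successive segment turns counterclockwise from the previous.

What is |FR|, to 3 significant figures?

8.29

H is at the origin; HL runs at -94.8° with length 12.1, so L = (-1.01, -12.1). ∠HLF = 115.5° gives LF at -30.3° from the x-axis; with |LF| = 17.4, F = (14.0, -20.8). ∠LFV = 69.3° gives FV at 80.4° from the x-axis; with |FV| = 11.0, V = (15.8, -9.99). The perpendicularity gives VA at right angles to FV, so VA runs at 170°; with |VA| = 11.3, A = (4.70, -8.11). VA ⟂ AJ, so AJ runs at -99.6°; with |AJ| = 13.9, J = (2.39, -21.8). ∠AJR = 40.2° gives JR at 40.2° from the x-axis; with |JR| = 14.3, R = (13.3, -12.6). Then |FR| = |R − F| = 8.29.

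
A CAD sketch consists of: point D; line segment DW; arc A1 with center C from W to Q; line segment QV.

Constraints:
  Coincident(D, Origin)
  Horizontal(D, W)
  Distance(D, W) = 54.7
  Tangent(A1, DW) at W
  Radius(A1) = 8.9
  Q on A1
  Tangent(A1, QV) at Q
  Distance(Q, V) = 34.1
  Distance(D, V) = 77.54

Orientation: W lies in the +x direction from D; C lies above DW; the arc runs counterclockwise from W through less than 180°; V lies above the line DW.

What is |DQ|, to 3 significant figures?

64.2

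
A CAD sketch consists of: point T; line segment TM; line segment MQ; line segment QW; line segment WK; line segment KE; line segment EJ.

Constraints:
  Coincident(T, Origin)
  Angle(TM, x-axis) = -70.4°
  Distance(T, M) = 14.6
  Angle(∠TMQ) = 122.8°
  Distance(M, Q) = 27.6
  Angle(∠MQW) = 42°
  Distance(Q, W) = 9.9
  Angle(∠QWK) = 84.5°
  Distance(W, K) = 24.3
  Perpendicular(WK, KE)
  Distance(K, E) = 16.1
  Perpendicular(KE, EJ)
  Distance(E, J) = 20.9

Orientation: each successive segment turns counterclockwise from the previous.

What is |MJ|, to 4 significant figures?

31.68

The perpendicularity gives KE at right angles to WK, so KE runs at -49.70°; with |KE| = 16.1, E = (18.00, -39.92). KE ⟂ EJ, so EJ runs at 40.30°; with |EJ| = 20.9, J = (33.94, -26.41). Then |MJ| = |J − M| = 31.68.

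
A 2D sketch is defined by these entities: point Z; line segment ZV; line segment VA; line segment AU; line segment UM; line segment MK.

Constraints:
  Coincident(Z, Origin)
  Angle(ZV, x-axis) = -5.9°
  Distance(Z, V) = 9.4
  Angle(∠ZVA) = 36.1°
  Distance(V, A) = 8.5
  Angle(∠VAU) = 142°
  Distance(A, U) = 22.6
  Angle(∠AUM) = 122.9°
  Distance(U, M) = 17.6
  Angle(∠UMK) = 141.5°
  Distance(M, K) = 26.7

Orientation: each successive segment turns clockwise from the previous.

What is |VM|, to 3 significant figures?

40.0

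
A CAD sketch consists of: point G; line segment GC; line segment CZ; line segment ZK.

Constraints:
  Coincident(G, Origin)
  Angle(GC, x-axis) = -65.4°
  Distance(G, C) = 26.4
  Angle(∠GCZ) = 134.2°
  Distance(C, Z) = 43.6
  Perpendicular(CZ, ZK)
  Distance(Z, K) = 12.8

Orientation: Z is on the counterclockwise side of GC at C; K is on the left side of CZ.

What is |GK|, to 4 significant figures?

62.31

∠GCZ = 134.2°, so CZ runs at -65.4° + (180° − 134.2°) = -19.60° from the x-axis; with |CZ| = 43.6, Z = C + 43.6·(cos -19.60°, sin -19.60°) = (52.06, -38.63). CZ is perpendicular to ZK; with |ZK| = 12.8 on the left of CZ, K = Z + 12.8·(0.3355, 0.9421) = (56.36, -26.57). Then |GK| = |K − G| = 62.31.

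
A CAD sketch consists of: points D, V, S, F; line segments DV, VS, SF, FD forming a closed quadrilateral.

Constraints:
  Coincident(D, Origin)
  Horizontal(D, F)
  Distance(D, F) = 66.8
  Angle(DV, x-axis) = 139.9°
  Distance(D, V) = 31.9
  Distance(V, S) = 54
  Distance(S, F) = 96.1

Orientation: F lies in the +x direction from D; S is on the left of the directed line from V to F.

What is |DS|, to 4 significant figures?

68.85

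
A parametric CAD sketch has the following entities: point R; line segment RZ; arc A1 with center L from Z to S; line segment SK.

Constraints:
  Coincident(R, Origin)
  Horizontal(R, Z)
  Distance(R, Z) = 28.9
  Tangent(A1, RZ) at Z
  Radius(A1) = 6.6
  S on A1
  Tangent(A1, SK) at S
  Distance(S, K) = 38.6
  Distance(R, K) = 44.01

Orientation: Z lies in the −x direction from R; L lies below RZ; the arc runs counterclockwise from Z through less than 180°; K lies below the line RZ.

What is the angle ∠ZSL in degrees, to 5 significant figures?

27.809°

R is at the origin; RZ is horizontal with |RZ| = 28.9 and Z on the −x side, so Z = (-28.900, 0.0000). Since A1 is tangent to RZ there, LZ ⟂ RZ, so L = Z + (0, -6.6) = (-28.900, -6.6000). Since LS ⟂ SK (tangency), |LK| = √(6.6² + 38.6²) = 39.160 regardless of where S sits on A1. So K lies on both circle(R, 44.01) and circle(L, 39.160); the below-RZ intersection is K = (-12.549, -42.183). S is the foot of the tangent from K: S = (-34.347, -10.327).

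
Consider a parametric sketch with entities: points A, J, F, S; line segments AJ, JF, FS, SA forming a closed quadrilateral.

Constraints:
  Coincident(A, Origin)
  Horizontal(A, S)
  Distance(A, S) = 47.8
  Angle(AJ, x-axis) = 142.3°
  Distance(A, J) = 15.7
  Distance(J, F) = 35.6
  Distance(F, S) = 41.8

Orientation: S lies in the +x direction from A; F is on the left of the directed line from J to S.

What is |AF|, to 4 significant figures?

33.75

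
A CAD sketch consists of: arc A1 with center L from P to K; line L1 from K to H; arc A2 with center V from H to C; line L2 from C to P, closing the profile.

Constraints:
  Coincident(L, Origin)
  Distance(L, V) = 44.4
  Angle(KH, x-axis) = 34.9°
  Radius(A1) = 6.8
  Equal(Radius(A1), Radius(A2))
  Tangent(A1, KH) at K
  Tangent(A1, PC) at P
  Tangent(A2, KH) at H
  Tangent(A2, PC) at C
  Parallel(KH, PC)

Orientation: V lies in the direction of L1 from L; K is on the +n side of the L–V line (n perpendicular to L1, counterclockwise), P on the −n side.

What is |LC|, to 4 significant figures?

44.92

The slot axis is L1's direction at 34.9°, so u = (cos 34.9°, sin 34.9°) = (0.8202, 0.5721) and n = (−sin 34.9°, cos 34.9°) = (-0.5721, 0.8202). L is at the origin and V lies 44.4 along u from L, so V = 44.4·u = (36.41, 25.40). Tangency of A1 to both parallel lines with radius 6.8 puts K and P at L ± 6.8·n: K = (-3.891, 5.577), P = (3.891, -5.577). Equal radii place H and C the same way about V: H = V + 6.8·n = (32.52, 30.98), C = V − 6.8·n = (40.31, 19.83). Then |LC| = |C − L| = 44.92.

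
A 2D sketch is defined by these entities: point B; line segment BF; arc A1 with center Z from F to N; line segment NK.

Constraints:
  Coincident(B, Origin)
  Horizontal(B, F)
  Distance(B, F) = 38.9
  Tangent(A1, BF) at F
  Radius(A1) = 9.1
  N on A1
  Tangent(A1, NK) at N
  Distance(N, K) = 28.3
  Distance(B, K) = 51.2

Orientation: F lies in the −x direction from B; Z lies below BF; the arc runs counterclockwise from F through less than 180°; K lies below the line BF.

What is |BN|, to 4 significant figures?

48.82

Checks: |ZN| = 9.100 ✓; ∠(ZN, NK) = 90.00° ✓; |NK| = 28.30 ✓; |BK| = 51.20 ✓.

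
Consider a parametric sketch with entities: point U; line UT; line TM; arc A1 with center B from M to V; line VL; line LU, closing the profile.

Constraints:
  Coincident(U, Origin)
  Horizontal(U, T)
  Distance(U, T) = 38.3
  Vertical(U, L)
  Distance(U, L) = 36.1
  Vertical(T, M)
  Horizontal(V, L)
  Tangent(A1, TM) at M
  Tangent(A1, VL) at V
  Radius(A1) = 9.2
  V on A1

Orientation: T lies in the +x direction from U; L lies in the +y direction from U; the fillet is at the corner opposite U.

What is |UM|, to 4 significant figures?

46.80

U is at the origin; UT is horizontal with |UT| = 38.3 and T on the +x side, so T = (38.30, 0.000). UL is vertical with |UL| = 36.1 and L on the +y side, so L = (0.000, 36.10). The virtual corner opposite U is at (38.30, 36.10). Tangency of A1 to TM means the radius BM is perpendicular to TM and the tangent condition forces BV to be normal to VL, with radius 9.2, so the center B sits 9.2 in from both sides at B = (29.10, 26.90). That places the tangent points at M = (38.30, 26.90) on TM and V = (29.10, 36.10) on VL. Then |UM| = |M − U| = 46.80.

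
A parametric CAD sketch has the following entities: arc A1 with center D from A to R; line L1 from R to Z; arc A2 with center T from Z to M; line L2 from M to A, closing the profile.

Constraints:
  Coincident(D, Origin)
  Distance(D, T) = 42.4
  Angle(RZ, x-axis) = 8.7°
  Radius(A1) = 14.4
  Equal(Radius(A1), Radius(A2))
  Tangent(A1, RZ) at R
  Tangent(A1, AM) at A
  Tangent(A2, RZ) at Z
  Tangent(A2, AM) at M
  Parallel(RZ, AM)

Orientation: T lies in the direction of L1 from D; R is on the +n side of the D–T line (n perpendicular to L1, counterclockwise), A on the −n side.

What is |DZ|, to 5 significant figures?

44.779

The slot axis is L1's direction at 8.7°, so u = (cos 8.7°, sin 8.7°) = (0.98849, 0.15126) and n = (−sin 8.7°, cos 8.7°) = (-0.15126, 0.98849). D is at the origin and T lies 42.4 along u from D, so T = 42.4·u = (41.912, 6.4135). Tangency of A1 to both parallel lines with radius 14.4 puts R and A at D ± 14.4·n: R = (-2.1782, 14.234), A = (2.1782, -14.234). Equal radii place Z and M the same way about T: Z = T + 14.4·n = (39.734, 20.648), M = T − 14.4·n = (44.090, -7.8209). Then |DZ| = |Z − D| = 44.779.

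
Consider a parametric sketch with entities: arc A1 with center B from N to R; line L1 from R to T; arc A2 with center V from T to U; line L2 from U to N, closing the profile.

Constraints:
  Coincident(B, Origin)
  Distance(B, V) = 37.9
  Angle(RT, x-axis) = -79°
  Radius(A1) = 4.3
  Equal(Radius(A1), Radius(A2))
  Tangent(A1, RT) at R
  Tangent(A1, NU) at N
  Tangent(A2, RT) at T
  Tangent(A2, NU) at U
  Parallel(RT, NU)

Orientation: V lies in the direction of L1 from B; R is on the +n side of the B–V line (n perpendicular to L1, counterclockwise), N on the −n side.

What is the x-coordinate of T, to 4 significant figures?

11.45

Tangency of A1 to both parallel lines with radius 4.3 puts R and N at B ± 4.3·n: R = (4.221, 0.8205), N = (-4.221, -0.8205). Equal radii place T and U the same way about V: T = V + 4.3·n = (11.45, -36.38), U = V − 4.3·n = (3.011, -38.02). So T.x = 11.45.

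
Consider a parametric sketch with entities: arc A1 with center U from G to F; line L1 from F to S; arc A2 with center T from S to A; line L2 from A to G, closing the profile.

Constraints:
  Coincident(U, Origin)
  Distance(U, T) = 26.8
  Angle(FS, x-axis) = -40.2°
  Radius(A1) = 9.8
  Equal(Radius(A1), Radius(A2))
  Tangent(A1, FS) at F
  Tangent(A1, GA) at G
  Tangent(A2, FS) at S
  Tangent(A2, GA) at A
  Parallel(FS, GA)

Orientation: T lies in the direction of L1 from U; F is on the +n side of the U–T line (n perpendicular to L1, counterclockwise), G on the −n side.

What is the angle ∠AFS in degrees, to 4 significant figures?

36.18°

The slot axis is L1's direction at -40.2°, so u = (cos -40.2°, sin -40.2°) = (0.7638, -0.6455) and n = (−sin -40.2°, cos -40.2°) = (0.6455, 0.7638). U is at the origin and T lies 26.8 along u from U, so T = 26.8·u = (20.47, -17.30). Tangency of A1 to both parallel lines with radius 9.8 puts F and G at U ± 9.8·n: F = (6.325, 7.485), G = (-6.325, -7.485). Equal radii place S and A the same way about T: S = T + 9.8·n = (26.80, -9.813), A = T − 9.8·n = (14.14, -24.78). Then cos ∠AFS = FA·FS / (|FA||FS|), giving 36.18°.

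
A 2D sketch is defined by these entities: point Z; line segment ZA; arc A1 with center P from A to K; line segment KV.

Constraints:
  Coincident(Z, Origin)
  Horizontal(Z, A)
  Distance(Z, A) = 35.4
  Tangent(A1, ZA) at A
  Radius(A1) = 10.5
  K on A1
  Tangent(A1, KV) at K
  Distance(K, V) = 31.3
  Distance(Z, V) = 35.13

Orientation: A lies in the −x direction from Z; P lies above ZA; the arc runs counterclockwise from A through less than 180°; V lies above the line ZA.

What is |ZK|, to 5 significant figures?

26.715

Z is at the origin; ZA is horizontal with |ZA| = 35.4 and A on the −x side, so A = (-35.400, 0.0000). Tangency of A1 to ZA means the radius PA is perpendicular to ZA, so P = A + (0, 10.5) = (-35.400, 10.500). Since PK ⟂ KV (tangency), |PV| = √(10.5² + 31.3²) = 33.014 regardless of where K sits on A1. So V lies on both circle(Z, 35.13) and circle(P, 33.014); the above-ZA intersection is V = (-11.442, 33.214). K is the foot of the tangent from V: K = (-26.127, 5.5735).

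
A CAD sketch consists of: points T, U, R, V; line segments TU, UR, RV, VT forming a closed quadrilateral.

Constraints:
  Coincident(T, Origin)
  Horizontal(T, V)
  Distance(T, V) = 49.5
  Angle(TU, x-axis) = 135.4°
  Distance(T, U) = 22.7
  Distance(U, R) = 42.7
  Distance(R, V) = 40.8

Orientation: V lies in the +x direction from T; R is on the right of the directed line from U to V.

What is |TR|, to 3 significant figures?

20.1

Checks: |UR| = 42.70 ✓; |RV| = 40.80 ✓.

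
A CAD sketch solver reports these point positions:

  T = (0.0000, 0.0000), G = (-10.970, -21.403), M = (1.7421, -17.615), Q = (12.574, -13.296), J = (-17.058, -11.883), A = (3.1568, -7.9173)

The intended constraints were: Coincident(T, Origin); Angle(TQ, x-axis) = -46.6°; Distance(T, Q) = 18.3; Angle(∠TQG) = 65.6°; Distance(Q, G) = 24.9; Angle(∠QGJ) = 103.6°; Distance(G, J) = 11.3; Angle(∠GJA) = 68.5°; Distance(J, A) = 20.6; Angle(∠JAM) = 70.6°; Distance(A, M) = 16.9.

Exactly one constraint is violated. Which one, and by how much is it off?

Distance(A, M) = 16.9 — off by 7.10.

T = (0.00, 0.00) ✓; TQ at -46.60° ✓; |TQ| = 18.30 ✓; ∠TQG = 65.60° ✓; |QG| = 24.90 ✓; ∠QGJ = 103.6° ✓; |GJ| = 11.30 ✓; ∠GJA = 68.50° ✓; |JA| = 20.60 ✓; ∠JAM = 70.60° ✓; |AM| = 9.800 ✗.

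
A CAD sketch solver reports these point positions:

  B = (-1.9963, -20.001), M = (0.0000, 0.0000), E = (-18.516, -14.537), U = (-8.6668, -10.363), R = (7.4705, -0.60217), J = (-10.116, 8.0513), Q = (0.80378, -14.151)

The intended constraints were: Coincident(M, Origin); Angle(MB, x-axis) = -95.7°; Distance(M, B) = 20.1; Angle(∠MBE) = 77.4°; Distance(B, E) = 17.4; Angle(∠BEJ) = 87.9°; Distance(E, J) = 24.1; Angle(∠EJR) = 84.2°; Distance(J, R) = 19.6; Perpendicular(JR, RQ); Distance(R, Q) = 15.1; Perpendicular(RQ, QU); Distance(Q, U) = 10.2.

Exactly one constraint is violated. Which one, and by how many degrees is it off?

Perpendicular(RQ, QU) — off by 4.40°.

M = (0.00, 0.00) ✓; MB at -95.70° ✓; |MB| = 20.10 ✓; ∠MBE = 77.40° ✓; |BE| = 17.40 ✓; ∠BEJ = 87.90° ✓; |EJ| = 24.10 ✓; ∠EJR = 84.20° ✓; |JR| = 19.60 ✓; ∠(JR, RQ) = 90.00° ✓; |RQ| = 15.10 ✓; ∠(RQ, QU) = 85.60° ✗; |QU| = 10.20 ✓.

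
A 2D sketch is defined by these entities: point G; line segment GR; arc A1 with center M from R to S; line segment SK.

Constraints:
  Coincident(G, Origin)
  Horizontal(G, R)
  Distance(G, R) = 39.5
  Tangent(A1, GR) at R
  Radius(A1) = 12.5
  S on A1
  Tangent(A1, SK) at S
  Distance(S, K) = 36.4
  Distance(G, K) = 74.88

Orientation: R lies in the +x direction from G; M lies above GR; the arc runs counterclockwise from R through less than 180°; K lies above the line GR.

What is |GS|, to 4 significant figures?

52.62

G is at the origin; G and R share the same y with |GR| = 39.5 and R on the +x side, so R = (39.50, 0.000). The tangent condition forces MR to be normal to GR, so M = R + (0, 12.5) = (39.50, 12.50). Since MS ⟂ SK (tangency), |MK| = √(12.5² + 36.4²) = 38.49 regardless of where S sits on A1. So K lies on both circle(G, 74.88) and circle(M, 38.49); the above-GR intersection is K = (59.61, 45.31). S is the foot of the tangent from K: S = (51.70, 9.783).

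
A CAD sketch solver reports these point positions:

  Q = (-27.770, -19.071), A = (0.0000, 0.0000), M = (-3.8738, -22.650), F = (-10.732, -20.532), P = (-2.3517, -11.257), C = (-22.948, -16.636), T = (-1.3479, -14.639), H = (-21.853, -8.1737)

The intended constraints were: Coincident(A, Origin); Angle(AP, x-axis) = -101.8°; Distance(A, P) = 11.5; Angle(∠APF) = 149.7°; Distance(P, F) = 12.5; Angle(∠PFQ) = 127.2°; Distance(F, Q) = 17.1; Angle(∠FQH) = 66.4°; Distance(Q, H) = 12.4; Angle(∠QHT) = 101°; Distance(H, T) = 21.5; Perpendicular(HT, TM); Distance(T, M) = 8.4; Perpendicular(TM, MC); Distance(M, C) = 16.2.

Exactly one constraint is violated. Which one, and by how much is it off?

Distance(M, C) = 16.2 — off by 3.80.

A = (0.00, 0.00) ✓; AP at -101.8° ✓; |AP| = 11.50 ✓; ∠APF = 149.7° ✓; |PF| = 12.50 ✓; ∠PFQ = 127.2° ✓; |FQ| = 17.10 ✓; ∠FQH = 66.40° ✓; |QH| = 12.40 ✓; ∠QHT = 101.0° ✓; |HT| = 21.50 ✓; ∠(HT, TM) = 90.00° ✓; |TM| = 8.400 ✓; ∠(TM, MC) = 90.00° ✓; |MC| = 20.00 ✗.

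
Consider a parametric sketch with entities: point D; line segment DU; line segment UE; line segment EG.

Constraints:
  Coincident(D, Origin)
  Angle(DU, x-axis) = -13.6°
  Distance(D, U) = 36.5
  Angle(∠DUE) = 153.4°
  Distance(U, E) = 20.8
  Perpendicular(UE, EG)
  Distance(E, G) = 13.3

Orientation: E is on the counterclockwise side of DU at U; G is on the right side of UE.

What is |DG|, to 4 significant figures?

61.11

D is at the origin; DU runs at -13.6° with length 36.5, so U = 36.5·(cos -13.6°, sin -13.6°) = (35.48, -8.583). ∠DUE = 153.4°, so UE runs at -13.6° + (180° − 153.4°) = 13.00° from the x-axis; with |UE| = 20.8, E = U + 20.8·(cos 13.00°, sin 13.00°) = (55.74, -3.904). The perpendicularity gives EG at right angles to UE; with |EG| = 13.3 on the right of UE, G = E + 13.3·(0.2250, -0.9744) = (58.74, -16.86). Then |DG| = |G − D| = 61.11.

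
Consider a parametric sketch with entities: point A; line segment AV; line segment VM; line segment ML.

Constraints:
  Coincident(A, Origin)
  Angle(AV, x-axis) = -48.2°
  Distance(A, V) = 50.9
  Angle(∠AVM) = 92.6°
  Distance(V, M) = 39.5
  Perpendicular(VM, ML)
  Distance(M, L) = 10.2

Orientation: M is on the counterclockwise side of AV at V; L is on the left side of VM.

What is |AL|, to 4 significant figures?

58.31

∠AVM = 92.6°, so VM runs at -48.2° + (180° − 92.6°) = 39.20° from the x-axis; with |VM| = 39.5, M = V + 39.5·(cos 39.20°, sin 39.20°) = (64.54, -12.98). The perpendicularity gives ML at right angles to VM; with |ML| = 10.2 on the left of VM, L = M + 10.2·(-0.6320, 0.7749) = (58.09, -5.075). Then |AL| = |L − A| = 58.31.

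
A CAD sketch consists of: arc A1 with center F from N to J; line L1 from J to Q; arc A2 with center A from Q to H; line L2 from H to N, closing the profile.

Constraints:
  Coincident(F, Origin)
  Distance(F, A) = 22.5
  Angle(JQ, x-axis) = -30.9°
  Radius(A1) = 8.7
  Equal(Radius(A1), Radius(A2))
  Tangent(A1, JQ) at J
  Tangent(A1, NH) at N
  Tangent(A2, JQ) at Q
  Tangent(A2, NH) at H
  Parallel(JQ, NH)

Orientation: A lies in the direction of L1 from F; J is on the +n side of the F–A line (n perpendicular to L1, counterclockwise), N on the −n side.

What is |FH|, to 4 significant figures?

24.12

The slot axis is L1's direction at -30.9°, so u = (cos -30.9°, sin -30.9°) = (0.8581, -0.5135) and n = (−sin -30.9°, cos -30.9°) = (0.5135, 0.8581). F is at the origin and A lies 22.5 along u from F, so A = 22.5·u = (19.31, -11.55). Tangency of A1 to both parallel lines with radius 8.7 puts J and N at F ± 8.7·n: J = (4.468, 7.465), N = (-4.468, -7.465). Equal radii place Q and H the same way about A: Q = A + 8.7·n = (23.77, -4.090), H = A − 8.7·n = (14.84, -19.02). Then |FH| = |H − F| = 24.12.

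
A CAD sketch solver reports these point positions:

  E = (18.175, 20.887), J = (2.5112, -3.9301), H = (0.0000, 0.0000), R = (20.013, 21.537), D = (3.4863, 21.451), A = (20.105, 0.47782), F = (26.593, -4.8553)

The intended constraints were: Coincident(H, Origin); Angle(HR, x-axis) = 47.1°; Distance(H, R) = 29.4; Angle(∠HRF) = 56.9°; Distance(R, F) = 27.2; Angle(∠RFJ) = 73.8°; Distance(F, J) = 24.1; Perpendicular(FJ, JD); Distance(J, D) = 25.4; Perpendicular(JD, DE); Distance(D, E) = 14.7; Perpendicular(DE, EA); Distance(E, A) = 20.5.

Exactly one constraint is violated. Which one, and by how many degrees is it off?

Perpendicular(DE, EA) — off by 7.60°.

H = (0.00, 0.00) ✓; HR at 47.10° ✓; |HR| = 29.40 ✓; ∠HRF = 56.90° ✓; |RF| = 27.20 ✓; ∠RFJ = 73.80° ✓; |FJ| = 24.10 ✓; ∠(FJ, JD) = 90.00° ✓; |JD| = 25.40 ✓; ∠(JD, DE) = 90.00° ✓; |DE| = 14.70 ✓; ∠(DE, EA) = 82.40° ✗; |EA| = 20.50 ✓.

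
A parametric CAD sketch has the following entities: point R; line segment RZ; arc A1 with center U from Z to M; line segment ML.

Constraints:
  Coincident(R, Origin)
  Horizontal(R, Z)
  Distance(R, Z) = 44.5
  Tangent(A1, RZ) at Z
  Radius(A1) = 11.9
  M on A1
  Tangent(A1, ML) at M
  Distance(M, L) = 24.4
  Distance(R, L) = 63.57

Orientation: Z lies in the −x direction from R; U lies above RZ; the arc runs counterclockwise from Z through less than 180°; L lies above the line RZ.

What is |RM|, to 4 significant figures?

40.28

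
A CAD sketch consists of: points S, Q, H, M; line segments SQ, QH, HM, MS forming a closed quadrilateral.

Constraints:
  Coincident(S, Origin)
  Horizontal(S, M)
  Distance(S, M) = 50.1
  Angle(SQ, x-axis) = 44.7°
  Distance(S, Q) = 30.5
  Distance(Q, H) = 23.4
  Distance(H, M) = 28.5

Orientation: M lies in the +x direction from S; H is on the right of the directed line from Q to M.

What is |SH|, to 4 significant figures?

21.75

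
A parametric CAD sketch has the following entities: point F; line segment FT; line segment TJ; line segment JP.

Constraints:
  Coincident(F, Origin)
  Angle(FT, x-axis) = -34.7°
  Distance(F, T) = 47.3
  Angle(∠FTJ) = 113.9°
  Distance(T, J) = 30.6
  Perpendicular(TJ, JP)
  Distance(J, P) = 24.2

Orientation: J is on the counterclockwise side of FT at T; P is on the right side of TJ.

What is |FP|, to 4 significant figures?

83.82

F is at the origin; FT runs at -34.7° with length 47.3, so T = 47.3·(cos -34.7°, sin -34.7°) = (38.89, -26.93). ∠FTJ = 113.9°, so TJ runs at -34.7° + (180° − 113.9°) = 31.40° from the x-axis; with |TJ| = 30.6, J = T + 30.6·(cos 31.40°, sin 31.40°) = (65.01, -10.98). The perpendicularity gives JP at right angles to TJ; with |JP| = 24.2 on the right of TJ, P = J + 24.2·(0.5210, -0.8536) = (77.61, -31.64). Then |FP| = |P − F| = 83.82.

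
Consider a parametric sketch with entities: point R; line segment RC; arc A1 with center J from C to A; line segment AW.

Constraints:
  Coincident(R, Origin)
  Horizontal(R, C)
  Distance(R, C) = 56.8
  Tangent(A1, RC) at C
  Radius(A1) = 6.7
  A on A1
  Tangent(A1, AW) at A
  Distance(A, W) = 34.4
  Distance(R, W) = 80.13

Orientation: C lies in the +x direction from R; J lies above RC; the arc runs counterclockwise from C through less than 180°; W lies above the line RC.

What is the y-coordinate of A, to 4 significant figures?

5.434

Checks: ∠(JC, CR) = 90.00° ✓; |JC| = 6.700 ✓; |JA| = 6.700 ✓; ∠(JA, AW) = 90.00° ✓; |AW| = 34.40 ✓; |RW| = 80.13 ✓.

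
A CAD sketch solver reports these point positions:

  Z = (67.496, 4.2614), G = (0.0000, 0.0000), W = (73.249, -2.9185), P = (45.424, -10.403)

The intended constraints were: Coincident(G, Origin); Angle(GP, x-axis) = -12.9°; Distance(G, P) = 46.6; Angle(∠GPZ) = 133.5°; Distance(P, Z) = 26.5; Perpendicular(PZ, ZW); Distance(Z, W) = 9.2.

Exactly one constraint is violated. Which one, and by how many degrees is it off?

Perpendicular(PZ, ZW) — off by 5.10°.

G = (0.00, 0.00) ✓; GP at -12.90° ✓; |GP| = 46.60 ✓; ∠GPZ = 133.5° ✓; |PZ| = 26.50 ✓; ∠(PZ, ZW) = 84.90° ✗; |ZW| = 9.200 ✓.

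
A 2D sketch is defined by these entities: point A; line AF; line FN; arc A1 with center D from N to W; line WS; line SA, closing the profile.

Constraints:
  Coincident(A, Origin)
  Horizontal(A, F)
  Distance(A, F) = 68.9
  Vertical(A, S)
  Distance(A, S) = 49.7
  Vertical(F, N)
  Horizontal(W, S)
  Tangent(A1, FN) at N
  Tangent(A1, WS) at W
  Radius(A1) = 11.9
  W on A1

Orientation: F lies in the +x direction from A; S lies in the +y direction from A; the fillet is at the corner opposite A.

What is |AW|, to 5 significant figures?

75.625

The virtual corner opposite A is at (68.900, 49.700). The tangent condition forces DN to be normal to FN and A1 meets WS tangentially, so DW is at right angles to WS, with radius 11.9, so the center D sits 11.9 in from both sides at D = (57.000, 37.800). That places the tangent points at N = (68.900, 37.800) on FN and W = (57.000, 49.700) on WS. Then |AW| = |W − A| = 75.625.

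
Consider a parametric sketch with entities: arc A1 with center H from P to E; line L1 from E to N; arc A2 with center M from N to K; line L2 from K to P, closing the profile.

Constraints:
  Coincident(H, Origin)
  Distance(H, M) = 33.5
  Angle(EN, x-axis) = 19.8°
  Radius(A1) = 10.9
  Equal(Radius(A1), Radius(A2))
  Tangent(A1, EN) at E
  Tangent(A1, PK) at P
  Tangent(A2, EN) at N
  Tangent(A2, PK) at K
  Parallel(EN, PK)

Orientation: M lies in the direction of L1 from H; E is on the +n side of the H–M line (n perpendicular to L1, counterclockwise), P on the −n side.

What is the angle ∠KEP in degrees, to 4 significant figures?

56.95°

The slot axis is L1's direction at 19.8°, so u = (cos 19.8°, sin 19.8°) = (0.9409, 0.3387) and n = (−sin 19.8°, cos 19.8°) = (-0.3387, 0.9409). H is at the origin and M lies 33.5 along u from H, so M = 33.5·u = (31.52, 11.35). Tangency of A1 to both parallel lines with radius 10.9 puts E and P at H ± 10.9·n: E = (-3.692, 10.26), P = (3.692, -10.26). Equal radii place N and K the same way about M: N = M + 10.9·n = (27.83, 21.60), K = M − 10.9·n = (35.21, 1.092). Then cos ∠KEP = EK·EP / (|EK||EP|), giving 56.95°.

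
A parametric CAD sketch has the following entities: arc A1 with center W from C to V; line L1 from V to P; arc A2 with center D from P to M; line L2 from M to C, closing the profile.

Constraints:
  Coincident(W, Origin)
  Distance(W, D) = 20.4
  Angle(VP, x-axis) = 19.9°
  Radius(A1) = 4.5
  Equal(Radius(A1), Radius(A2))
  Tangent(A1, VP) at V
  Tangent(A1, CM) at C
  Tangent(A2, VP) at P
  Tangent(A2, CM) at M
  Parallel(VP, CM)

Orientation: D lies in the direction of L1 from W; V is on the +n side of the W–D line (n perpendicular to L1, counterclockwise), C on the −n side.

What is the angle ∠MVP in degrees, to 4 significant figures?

23.81°

Tangency of A1 to both parallel lines with radius 4.5 puts V and C at W ± 4.5·n: V = (-1.532, 4.231), C = (1.532, -4.231). Equal radii place P and M the same way about D: P = D + 4.5·n = (17.65, 11.18), M = D − 4.5·n = (20.71, 2.712). Then cos ∠MVP = VM·VP / (|VM||VP|), giving 23.81°.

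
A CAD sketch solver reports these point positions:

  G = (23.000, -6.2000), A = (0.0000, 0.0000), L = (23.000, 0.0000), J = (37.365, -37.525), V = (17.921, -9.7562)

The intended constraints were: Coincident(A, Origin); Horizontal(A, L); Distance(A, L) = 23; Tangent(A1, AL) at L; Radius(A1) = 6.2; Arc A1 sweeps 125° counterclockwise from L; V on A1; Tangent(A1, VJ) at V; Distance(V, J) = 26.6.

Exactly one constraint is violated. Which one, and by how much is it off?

Distance(V, J) = 26.6 — off by 7.30.

A = (0.00, 0.00) ✓; A.y = 0.00, L.y = 0.00 ✓; |AL| = 23.00 ✓; ∠(GL, LA) = 90.00° ✓; |GL| = 6.200 ✓; bearing(G→V) − bearing(G→L) = 125.0° ✓; |GV| = 6.200 ✓; ∠(GV, VJ) = 90.00° ✓; |VJ| = 33.90 ✗.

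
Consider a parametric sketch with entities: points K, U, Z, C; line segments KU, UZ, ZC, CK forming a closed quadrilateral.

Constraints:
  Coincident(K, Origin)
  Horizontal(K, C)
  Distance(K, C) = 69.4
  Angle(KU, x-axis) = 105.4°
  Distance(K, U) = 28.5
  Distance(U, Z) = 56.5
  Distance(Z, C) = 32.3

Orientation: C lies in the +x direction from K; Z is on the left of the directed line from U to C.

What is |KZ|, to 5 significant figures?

54.870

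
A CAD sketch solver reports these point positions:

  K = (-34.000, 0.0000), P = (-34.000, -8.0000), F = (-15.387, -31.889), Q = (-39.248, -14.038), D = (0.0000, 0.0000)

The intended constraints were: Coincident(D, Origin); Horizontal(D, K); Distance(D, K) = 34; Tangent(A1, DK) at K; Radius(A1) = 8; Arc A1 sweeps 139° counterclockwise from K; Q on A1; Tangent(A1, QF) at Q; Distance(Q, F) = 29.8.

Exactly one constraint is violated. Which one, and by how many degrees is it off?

Tangent(A1, QF) at Q — off by 4.19°.

D = (0.00, 0.00) ✓; D.y = 0.00, K.y = 0.00 ✓; |DK| = 34.00 ✓; ∠(PK, KD) = 90.00° ✓; |PK| = 8.000 ✓; bearing(P→Q) − bearing(P→K) = 139.0° ✓; |PQ| = 8.000 ✓; ∠(PQ, QF) = 85.81° ✗; |QF| = 29.80 ✓.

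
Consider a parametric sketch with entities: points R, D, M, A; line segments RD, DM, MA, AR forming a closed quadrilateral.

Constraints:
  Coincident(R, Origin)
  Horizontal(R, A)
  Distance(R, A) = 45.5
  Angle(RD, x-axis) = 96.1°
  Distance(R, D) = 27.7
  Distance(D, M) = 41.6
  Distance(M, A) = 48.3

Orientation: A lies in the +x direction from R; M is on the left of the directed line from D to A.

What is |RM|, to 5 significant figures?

57.848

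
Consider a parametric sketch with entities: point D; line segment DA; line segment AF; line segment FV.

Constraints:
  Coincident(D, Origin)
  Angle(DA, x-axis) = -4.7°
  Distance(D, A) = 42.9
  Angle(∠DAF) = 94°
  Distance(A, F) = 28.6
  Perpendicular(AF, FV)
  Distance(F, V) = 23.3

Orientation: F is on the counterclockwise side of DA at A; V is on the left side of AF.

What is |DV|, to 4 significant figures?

37.12

∠DAF = 94.0°, so AF runs at -4.7° + (180° − 94.0°) = 81.30° from the x-axis; with |AF| = 28.6, F = A + 28.6·(cos 81.30°, sin 81.30°) = (47.08, 24.76). AF is perpendicular to FV; with |FV| = 23.3 on the left of AF, V = F + 23.3·(-0.9885, 0.1513) = (24.05, 28.28). Then |DV| = |V − D| = 37.12.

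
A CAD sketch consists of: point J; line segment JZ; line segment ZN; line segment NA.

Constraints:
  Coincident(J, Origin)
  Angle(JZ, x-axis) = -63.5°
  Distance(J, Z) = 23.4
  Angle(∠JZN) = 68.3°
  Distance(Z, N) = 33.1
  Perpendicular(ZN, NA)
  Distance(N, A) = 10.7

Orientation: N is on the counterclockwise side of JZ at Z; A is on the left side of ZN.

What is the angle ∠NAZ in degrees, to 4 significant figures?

72.09°

J is at the origin; JZ runs at -63.5° with length 23.4, so Z = 23.4·(cos -63.5°, sin -63.5°) = (10.44, -20.94). ∠JZN = 68.3°, so ZN runs at -63.5° + (180° − 68.3°) = 48.20° from the x-axis; with |ZN| = 33.1, N = Z + 33.1·(cos 48.20°, sin 48.20°) = (32.50, 3.734). The perpendicularity gives NA at right angles to ZN; with |NA| = 10.7 on the left of ZN, A = N + 10.7·(-0.7455, 0.6665) = (24.53, 10.87). Then cos ∠NAZ = AN·AZ / (|AN||AZ|), giving 72.09°.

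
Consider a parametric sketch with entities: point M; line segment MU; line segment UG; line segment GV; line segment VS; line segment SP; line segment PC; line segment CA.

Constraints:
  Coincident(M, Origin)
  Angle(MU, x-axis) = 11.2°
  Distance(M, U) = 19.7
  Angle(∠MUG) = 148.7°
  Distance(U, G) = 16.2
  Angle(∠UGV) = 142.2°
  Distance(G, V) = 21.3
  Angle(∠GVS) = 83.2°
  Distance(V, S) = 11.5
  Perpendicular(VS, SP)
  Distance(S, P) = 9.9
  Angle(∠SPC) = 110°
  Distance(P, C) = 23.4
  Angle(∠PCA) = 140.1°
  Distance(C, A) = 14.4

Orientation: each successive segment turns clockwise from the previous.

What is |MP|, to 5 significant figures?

34.975

M is at the origin; MU runs at 11.2° with length 19.7, so U = (19.325, 3.8264). ∠MUG = 148.7° gives UG at -20.100° from the x-axis; with |UG| = 16.2, G = (34.538, -1.7409). ∠UGV = 142.2° gives GV at -57.900° from the x-axis; with |GV| = 21.3, V = (45.857, -19.785). ∠GVS = 83.2° gives VS at -154.70° from the x-axis; with |VS| = 11.5, S = (35.460, -24.699). VS is perpendicular to SP, so SP runs at 115.30°; with |SP| = 9.9, P = (31.229, -15.749). Then |MP| = |P − M| = 34.975.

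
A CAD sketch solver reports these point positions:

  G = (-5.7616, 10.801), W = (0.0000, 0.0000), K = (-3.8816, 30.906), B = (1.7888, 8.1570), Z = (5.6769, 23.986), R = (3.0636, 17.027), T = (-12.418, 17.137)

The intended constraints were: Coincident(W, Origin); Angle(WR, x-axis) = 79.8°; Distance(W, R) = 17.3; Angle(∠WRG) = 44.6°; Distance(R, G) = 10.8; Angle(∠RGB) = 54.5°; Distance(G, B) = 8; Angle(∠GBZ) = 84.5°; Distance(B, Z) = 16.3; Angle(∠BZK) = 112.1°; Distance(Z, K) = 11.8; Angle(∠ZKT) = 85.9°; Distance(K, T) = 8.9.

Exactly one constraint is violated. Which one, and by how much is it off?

Distance(K, T) = 8.9 — off by 7.30.

W = (0.00, 0.00) ✓; WR at 79.80° ✓; |WR| = 17.30 ✓; ∠WRG = 44.60° ✓; |RG| = 10.80 ✓; ∠RGB = 54.50° ✓; |GB| = 8.000 ✓; ∠GBZ = 84.50° ✓; |BZ| = 16.30 ✓; ∠BZK = 112.1° ✓; |ZK| = 11.80 ✓; ∠ZKT = 85.89° ✓; |KT| = 16.20 ✗.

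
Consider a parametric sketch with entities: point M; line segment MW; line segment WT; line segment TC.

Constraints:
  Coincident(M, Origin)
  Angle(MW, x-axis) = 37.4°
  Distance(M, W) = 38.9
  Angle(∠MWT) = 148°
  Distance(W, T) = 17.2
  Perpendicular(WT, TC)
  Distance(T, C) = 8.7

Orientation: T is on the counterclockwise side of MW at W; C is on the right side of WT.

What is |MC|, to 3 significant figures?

58.1

∠MWT = 148.0°, so WT runs at 37.4° + (180° − 148.0°) = 69.4° from the x-axis; with |WT| = 17.2, T = W + 17.2·(cos 69.4°, sin 69.4°) = (37.0, 39.7). WT is perpendicular to TC; with |TC| = 8.7 on the right of WT, C = T + 8.7·(0.936, -0.352) = (45.1, 36.7). Then |MC| = |C − M| = 58.1.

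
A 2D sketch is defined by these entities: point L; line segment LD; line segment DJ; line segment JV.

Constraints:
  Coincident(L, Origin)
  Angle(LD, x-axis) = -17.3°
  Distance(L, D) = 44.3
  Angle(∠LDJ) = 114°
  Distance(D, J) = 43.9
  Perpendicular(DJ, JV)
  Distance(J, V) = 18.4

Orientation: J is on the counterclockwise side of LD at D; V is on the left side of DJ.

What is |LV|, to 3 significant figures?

65.7

L is at the origin; LD runs at -17.3° with length 44.3, so D = 44.3·(cos -17.3°, sin -17.3°) = (42.3, -13.2). ∠LDJ = 114.0°, so DJ runs at -17.3° + (180° − 114.0°) = 48.7° from the x-axis; with |DJ| = 43.9, J = D + 43.9·(cos 48.7°, sin 48.7°) = (71.3, 19.8). The perpendicularity gives JV at right angles to DJ; with |JV| = 18.4 on the left of DJ, V = J + 18.4·(-0.751, 0.660) = (57.4, 32.0). Then |LV| = |V − L| = 65.7.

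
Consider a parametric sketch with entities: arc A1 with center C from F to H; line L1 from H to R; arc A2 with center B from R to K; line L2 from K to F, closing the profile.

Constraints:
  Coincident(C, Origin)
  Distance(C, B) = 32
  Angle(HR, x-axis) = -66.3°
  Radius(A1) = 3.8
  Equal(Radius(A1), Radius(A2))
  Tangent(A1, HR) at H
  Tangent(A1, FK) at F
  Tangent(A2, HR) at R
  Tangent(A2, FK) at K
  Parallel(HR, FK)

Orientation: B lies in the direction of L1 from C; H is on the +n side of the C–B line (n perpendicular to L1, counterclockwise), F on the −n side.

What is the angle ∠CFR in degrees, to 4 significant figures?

76.64°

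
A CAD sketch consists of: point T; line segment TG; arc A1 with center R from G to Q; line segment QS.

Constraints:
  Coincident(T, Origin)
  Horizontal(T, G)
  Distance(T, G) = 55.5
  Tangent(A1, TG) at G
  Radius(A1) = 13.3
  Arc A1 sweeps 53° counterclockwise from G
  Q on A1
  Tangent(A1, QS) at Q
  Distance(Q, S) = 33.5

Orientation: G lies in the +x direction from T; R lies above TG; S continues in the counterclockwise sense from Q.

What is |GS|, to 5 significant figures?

44.439

On A1, G sits at bearing -90° from R; a 53° counterclockwise sweep puts Q at bearing -37°, so Q = R + 13.3·(cos -37°, sin -37°) = (66.122, 5.2959). A1 meets QS tangentially, so RQ is at right angles to QS, so QS runs along (−sin -37°, cos -37°); with |QS| = 33.5, S = (86.283, 32.050). Then |GS| = |S − G| = 44.439.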